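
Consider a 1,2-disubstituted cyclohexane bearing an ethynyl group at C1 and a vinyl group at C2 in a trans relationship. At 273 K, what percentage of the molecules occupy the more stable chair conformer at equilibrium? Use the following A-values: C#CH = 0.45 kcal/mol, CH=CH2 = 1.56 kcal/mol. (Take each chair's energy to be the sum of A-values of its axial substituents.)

97.6%

C1 and C2 have opposite parity, so for the trans isomer the two substituents are e,e in one chair and a,a in the other.
Chair I (ethynyl axial, vinyl axial): E = 2.01 kcal/mol; chair II (ethynyl equatorial, vinyl equatorial): E = 0.00 kcal/mol.
ΔG = 2.01 kcal/mol between the two chairs.
K = exp(ΔG/RT) with R = 1.987×10⁻³ kcal mol⁻¹ K⁻¹ and T = 273 K gives K ≈ 40.7.
Fraction in the lower-energy chair = K/(K+1) = 97.6%.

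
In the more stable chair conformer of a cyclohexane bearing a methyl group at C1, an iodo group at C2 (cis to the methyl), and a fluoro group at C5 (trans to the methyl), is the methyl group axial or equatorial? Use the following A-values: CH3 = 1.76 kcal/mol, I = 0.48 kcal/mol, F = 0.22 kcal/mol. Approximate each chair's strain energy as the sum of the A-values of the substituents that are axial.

equatorial

Chair I (methyl axial, iodo equatorial, fluoro equatorial): E = 1.76 kcal/mol.
Chair II (methyl equatorial, iodo axial, fluoro axial): E = 0.70 kcal/mol.
Chair II is the more stable (lower-energy) conformer, and in that chair the methyl group is equatorial.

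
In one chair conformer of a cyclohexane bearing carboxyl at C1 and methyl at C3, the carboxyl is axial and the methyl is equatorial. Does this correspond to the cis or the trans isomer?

trans

C1 and C3 have the same parity, so their axial bonds point in the same direction.
With same-parity carbons, two substituents on the same face are both axial or both equatorial; opposite faces give one of each.
Here the groups are axial/equatorial → opposite face → trans.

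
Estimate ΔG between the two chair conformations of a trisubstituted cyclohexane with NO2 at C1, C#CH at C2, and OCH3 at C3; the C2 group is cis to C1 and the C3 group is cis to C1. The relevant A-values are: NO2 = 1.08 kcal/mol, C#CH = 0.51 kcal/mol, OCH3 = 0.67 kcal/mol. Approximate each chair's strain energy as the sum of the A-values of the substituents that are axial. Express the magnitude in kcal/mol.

Chair I (nitro axial, ethynyl equatorial, methoxy axial): E = 1.75 kcal/mol.
Chair II (nitro equatorial, ethynyl axial, methoxy equatorial): E = 0.51 kcal/mol.
ΔE = 1.75 − 0.51 = 1.24 kcal/mol; chair II is more stable.

1.24 kcal/mol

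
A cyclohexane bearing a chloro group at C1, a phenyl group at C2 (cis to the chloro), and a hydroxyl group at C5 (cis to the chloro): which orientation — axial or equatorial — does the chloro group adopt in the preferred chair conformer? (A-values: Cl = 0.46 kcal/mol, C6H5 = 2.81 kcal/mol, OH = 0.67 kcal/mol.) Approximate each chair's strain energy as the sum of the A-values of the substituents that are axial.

axial

Chair I (chloro axial, phenyl equatorial, hydroxyl axial): E = 1.13 kcal/mol.
Chair II (chloro equatorial, phenyl axial, hydroxyl equatorial): E = 2.81 kcal/mol.
Chair I is the more stable (lower-energy) conformer, and in that chair the chloro group is axial.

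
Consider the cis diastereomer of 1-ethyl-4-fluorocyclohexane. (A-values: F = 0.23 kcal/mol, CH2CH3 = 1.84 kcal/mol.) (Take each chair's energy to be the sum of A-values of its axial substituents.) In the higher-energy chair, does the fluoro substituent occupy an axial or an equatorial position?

equatorial

C1 and C4 have opposite parity, so for the cis isomer the two substituents are one axial and one equatorial in each chair.
Chair I (fluoro axial, ethyl equatorial): E = 0.23 kcal/mol.
Chair II (fluoro equatorial, ethyl axial): E = 1.84 kcal/mol.
Chair II is the less stable (higher-energy) conformer, and in that chair the fluoro group is equatorial.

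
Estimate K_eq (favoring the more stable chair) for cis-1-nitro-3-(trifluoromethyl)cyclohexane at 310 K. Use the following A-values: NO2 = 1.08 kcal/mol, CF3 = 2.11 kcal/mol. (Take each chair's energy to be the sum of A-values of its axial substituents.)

C1 and C3 have the same parity, so for the cis isomer the two substituents are e,e in one chair and a,a in the other.
Chair I (nitro axial, trifluoromethyl axial): E = 3.19 kcal/mol; chair II (nitro equatorial, trifluoromethyl equatorial): E = 0.00 kcal/mol.
ΔG = 3.19 kcal/mol between the two chairs.
K = exp(ΔG/RT) with R = 1.987×10⁻³ kcal mol⁻¹ K⁻¹ and T = 310 K gives K ≈ 177.

K ≈ 177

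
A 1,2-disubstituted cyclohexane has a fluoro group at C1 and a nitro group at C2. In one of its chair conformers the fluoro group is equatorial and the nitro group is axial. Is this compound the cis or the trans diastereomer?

cis

C1 and C2 have opposite parity, so their axial bonds point in opposite directions.
With opposite-parity carbons, two substituents on the same face are one axial and one equatorial; opposite faces give both axial or both equatorial.
Here the groups are equatorial/axial → same face → cis.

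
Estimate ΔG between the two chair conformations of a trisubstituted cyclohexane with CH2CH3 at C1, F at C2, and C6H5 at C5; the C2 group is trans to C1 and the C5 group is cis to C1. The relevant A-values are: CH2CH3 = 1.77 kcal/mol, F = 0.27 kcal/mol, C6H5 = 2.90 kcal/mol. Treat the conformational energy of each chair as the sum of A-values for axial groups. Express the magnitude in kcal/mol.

Chair I (ethyl axial, fluoro axial, phenyl axial): E = 4.94 kcal/mol.
Chair II (ethyl equatorial, fluoro equatorial, phenyl equatorial): E = 0.00 kcal/mol.
ΔE = 4.94 − 0.00 = 4.94 kcal/mol; chair II is more stable.

4.94 kcal/mol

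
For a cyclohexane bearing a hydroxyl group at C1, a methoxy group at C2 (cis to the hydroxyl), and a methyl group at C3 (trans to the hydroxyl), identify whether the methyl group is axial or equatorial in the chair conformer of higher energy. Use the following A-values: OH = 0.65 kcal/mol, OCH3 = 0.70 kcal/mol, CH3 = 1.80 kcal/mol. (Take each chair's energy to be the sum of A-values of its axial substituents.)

axial

Chair I (hydroxyl axial, methoxy equatorial, methyl equatorial): E = 0.65 kcal/mol.
Chair II (hydroxyl equatorial, methoxy axial, methyl axial): E = 2.50 kcal/mol.
Chair II is the less stable (higher-energy) conformer, and in that chair the methyl group is axial.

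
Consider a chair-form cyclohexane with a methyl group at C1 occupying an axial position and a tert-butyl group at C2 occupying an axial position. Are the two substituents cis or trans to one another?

trans

C1 and C2 have opposite parity, so their axial bonds point in opposite directions.
With opposite-parity carbons, two substituents on the same face are one axial and one equatorial; opposite faces give both axial or both equatorial.
Here the groups are axial/axial → opposite face → trans.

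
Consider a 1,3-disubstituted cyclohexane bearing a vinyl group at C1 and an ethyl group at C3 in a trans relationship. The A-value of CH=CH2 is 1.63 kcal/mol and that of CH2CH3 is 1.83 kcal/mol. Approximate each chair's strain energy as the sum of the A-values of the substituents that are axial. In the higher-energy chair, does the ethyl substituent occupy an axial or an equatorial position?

axial

C1 and C3 have the same parity, so for the trans isomer the two substituents are one axial and one equatorial in each chair.
Chair I (vinyl axial, ethyl equatorial): E = 1.63 kcal/mol.
Chair II (vinyl equatorial, ethyl axial): E = 1.83 kcal/mol.
Chair II is the less stable (higher-energy) conformer, and in that chair the ethyl group is axial.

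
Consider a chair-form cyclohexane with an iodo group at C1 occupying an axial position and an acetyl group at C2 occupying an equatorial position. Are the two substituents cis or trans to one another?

cis

C1 and C2 have opposite parity, so their axial bonds point in opposite directions.
With opposite-parity carbons, two substituents on the same face are one axial and one equatorial; opposite faces give both axial or both equatorial.
Here the groups are axial/equatorial → same face → cis.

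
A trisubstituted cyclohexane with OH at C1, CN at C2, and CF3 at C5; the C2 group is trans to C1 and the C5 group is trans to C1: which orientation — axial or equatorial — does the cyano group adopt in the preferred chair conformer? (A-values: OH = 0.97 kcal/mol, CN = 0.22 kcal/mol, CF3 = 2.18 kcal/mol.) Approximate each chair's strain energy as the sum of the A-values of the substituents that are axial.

axial

Chair I (hydroxyl axial, cyano axial, trifluoromethyl equatorial): E = 1.19 kcal/mol.
Chair II (hydroxyl equatorial, cyano equatorial, trifluoromethyl axial): E = 2.18 kcal/mol.
Chair I is the more stable (lower-energy) conformer, and in that chair the cyano group is axial.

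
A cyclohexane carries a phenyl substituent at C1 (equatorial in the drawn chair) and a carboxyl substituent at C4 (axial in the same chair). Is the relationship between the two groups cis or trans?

cis

C1 and C4 have opposite parity, so their axial bonds point in opposite directions.
With opposite-parity carbons, two substituents on the same face are one axial and one equatorial; opposite faces give both axial or both equatorial.
Here the groups are equatorial/axial → same face → cis.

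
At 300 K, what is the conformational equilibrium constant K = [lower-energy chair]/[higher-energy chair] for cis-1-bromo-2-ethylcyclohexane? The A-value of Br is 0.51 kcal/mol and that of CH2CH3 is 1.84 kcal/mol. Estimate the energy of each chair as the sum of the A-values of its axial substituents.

C1 and C2 have opposite parity, so for the cis isomer the two substituents are one axial and one equatorial in each chair.
Chair I (bromo axial, ethyl equatorial): E = 0.51 kcal/mol; chair II (bromo equatorial, ethyl axial): E = 1.84 kcal/mol.
ΔG = 1.33 kcal/mol between the two chairs.
K = exp(ΔG/RT) with R = 1.987×10⁻³ kcal mol⁻¹ K⁻¹ and T = 300 K gives K ≈ 9.31.

K ≈ 9.31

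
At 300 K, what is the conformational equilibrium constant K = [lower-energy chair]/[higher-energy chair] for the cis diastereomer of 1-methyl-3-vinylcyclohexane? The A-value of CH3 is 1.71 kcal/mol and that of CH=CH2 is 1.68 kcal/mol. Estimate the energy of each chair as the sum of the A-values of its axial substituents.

C1 and C3 have the same parity, so for the cis isomer the two substituents are e,e in one chair and a,a in the other.
Chair I (methyl axial, vinyl axial): E = 3.39 kcal/mol; chair II (methyl equatorial, vinyl equatorial): E = 0.00 kcal/mol.
ΔG = 3.39 kcal/mol between the two chairs.
K = exp(ΔG/RT) with R = 1.987×10⁻³ kcal mol⁻¹ K⁻¹ and T = 300 K gives K ≈ 295.

K ≈ 295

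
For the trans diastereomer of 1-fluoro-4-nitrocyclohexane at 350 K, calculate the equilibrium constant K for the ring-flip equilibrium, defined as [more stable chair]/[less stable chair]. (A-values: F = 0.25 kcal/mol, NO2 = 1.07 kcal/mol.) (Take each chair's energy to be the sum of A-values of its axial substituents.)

K ≈ 6.67

C1 and C4 have opposite parity, so for the trans isomer the two substituents are e,e in one chair and a,a in the other.
Chair I (fluoro axial, nitro axial): E = 1.32 kcal/mol; chair II (fluoro equatorial, nitro equatorial): E = 0.00 kcal/mol.
ΔG = 1.32 kcal/mol between the two chairs.
K = exp(ΔG/RT) with R = 1.987×10⁻³ kcal mol⁻¹ K⁻¹ and T = 350 K gives K ≈ 6.67.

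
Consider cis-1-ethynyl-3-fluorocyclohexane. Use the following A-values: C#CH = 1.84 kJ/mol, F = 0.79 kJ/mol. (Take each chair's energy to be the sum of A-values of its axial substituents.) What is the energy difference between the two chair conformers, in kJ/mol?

C1 and C3 have the same parity, so for the cis isomer the two substituents are e,e in one chair and a,a in the other.
Chair I (ethynyl axial, fluoro axial): E = 2.63 kJ/mol.
Chair II (ethynyl equatorial, fluoro equatorial): E = 0.00 kJ/mol.
ΔE = 2.63 − 0.00 = 2.63 kJ/mol; chair II is more stable.

2.63 kJ/mol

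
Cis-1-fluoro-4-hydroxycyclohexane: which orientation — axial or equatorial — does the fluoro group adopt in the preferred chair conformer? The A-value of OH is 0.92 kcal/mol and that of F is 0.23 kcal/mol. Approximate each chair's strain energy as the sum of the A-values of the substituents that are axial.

C1 and C4 have opposite parity, so for the cis isomer the two substituents are one axial and one equatorial in each chair.
Chair I (hydroxyl axial, fluoro equatorial): E = 0.92 kcal/mol.
Chair II (hydroxyl equatorial, fluoro axial): E = 0.23 kcal/mol.
Chair II is the more stable (lower-energy) conformer, and in that chair the fluoro group is axial.

axial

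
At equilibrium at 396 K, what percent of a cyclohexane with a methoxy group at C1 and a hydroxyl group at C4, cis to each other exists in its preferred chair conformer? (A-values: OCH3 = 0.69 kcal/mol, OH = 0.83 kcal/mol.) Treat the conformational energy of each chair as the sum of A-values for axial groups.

54.4%

C1 and C4 have opposite parity, so for the cis isomer the two substituents are one axial and one equatorial in each chair.
Chair I (methoxy axial, hydroxyl equatorial): E = 0.69 kcal/mol; chair II (methoxy equatorial, hydroxyl axial): E = 0.83 kcal/mol.
ΔG = 0.14 kcal/mol between the two chairs.
K = exp(ΔG/RT) with R = 1.987×10⁻³ kcal mol⁻¹ K⁻¹ and T = 396 K gives K ≈ 1.19.
Fraction in the lower-energy chair = K/(K+1) = 54.4%.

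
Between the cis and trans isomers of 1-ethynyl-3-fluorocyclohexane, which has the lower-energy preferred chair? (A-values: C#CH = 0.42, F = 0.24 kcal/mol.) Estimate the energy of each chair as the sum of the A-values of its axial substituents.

cis

At 1,3 positions (parity same): cis → (e,e or a,a); trans → (a,e or e,a).
Best chair for cis: E = 0.00 kcal/mol; best chair for trans: E = 0.24 kcal/mol.
The cis isomer is lower by 0.24 kcal/mol.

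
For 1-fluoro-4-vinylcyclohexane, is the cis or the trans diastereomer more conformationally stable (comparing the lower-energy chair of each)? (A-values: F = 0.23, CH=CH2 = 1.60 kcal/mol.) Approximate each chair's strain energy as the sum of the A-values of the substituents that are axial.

trans

At 1,4 positions (parity opposite): cis → (a,e or e,a); trans → (e,e or a,a).
Best chair for cis: E = 0.23 kcal/mol; best chair for trans: E = 0.00 kcal/mol.
The trans isomer is lower by 0.23 kcal/mol.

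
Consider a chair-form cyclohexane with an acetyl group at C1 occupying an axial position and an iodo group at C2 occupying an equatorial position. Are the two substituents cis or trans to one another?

cis

C1 and C2 have opposite parity, so their axial bonds point in opposite directions.
With opposite-parity carbons, two substituents on the same face are one axial and one equatorial; opposite faces give both axial or both equatorial.
Here the groups are axial/equatorial → same face → cis.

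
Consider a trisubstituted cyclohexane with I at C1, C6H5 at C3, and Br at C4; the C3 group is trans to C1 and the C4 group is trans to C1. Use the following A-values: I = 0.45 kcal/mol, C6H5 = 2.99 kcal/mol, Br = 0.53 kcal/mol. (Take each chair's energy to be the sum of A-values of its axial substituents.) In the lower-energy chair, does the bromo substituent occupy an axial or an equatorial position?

Chair I (iodo axial, phenyl equatorial, bromo axial): E = 0.98 kcal/mol.
Chair II (iodo equatorial, phenyl axial, bromo equatorial): E = 2.99 kcal/mol.
Chair I is the more stable (lower-energy) conformer, and in that chair the bromo group is axial.

axial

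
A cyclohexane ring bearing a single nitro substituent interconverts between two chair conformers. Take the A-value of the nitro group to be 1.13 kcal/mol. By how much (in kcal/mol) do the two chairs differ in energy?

1.13 kcal/mol

A monosubstituted cyclohexane has one chair with the nitro group axial (E = A = 1.13 kcal/mol) and one with it equatorial (E = 0).
ΔE = 1.13 − 0 = 1.13 kcal/mol.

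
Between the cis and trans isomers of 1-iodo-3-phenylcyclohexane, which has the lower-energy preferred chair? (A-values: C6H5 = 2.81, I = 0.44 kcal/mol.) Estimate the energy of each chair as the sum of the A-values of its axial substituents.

At 1,3 positions (parity same): cis → (e,e or a,a); trans → (a,e or e,a).
Best chair for cis: E = 0.00 kcal/mol; best chair for trans: E = 0.44 kcal/mol.
The cis isomer is lower by 0.44 kcal/mol.

cis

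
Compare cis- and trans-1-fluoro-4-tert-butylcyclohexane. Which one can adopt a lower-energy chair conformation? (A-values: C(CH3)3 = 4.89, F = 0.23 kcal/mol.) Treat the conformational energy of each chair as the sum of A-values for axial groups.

At 1,4 positions (parity opposite): cis → (a,e or e,a); trans → (e,e or a,a).
Best chair for cis: E = 0.23 kcal/mol; best chair for trans: E = 0.00 kcal/mol.
The trans isomer is lower by 0.23 kcal/mol.

trans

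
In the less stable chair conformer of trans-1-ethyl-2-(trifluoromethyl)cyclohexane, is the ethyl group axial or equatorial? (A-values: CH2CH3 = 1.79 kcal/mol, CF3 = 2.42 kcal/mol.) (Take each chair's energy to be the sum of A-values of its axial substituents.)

axial

C1 and C2 have opposite parity, so for the trans isomer the two substituents are e,e in one chair and a,a in the other.
Chair I (ethyl axial, trifluoromethyl axial): E = 4.21 kcal/mol.
Chair II (ethyl equatorial, trifluoromethyl equatorial): E = 0.00 kcal/mol.
Chair I is the less stable (higher-energy) conformer, and in that chair the ethyl group is axial.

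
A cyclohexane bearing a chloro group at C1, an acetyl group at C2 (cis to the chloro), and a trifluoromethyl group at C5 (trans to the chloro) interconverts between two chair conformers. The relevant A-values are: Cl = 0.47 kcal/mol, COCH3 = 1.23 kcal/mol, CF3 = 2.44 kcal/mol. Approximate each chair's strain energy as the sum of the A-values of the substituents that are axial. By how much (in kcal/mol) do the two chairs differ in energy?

3.20 kcal/mol

Chair I (chloro axial, acetyl equatorial, trifluoromethyl equatorial): E = 0.47 kcal/mol.
Chair II (chloro equatorial, acetyl axial, trifluoromethyl axial): E = 3.67 kcal/mol.
ΔE = 3.67 − 0.47 = 3.20 kcal/mol; chair I is more stable.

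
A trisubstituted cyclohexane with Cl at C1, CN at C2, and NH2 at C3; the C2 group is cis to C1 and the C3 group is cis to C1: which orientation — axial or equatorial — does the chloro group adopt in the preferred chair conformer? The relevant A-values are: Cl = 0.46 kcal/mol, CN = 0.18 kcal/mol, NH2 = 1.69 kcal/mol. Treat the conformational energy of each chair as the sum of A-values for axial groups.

equatorial

Chair I (chloro axial, cyano equatorial, amino axial): E = 2.15 kcal/mol.
Chair II (chloro equatorial, cyano axial, amino equatorial): E = 0.18 kcal/mol.
Chair II is the more stable (lower-energy) conformer, and in that chair the chloro group is equatorial.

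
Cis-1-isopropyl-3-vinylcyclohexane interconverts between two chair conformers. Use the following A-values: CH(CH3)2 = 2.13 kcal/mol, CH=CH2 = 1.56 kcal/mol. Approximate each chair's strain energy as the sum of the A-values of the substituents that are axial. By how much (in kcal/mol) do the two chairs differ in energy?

3.69 kcal/mol

C1 and C3 have the same parity, so for the cis isomer the two substituents are e,e in one chair and a,a in the other.
Chair I (isopropyl axial, vinyl axial): E = 3.69 kcal/mol.
Chair II (isopropyl equatorial, vinyl equatorial): E = 0.00 kcal/mol.
ΔE = 3.69 − 0.00 = 3.69 kcal/mol; chair II is more stable.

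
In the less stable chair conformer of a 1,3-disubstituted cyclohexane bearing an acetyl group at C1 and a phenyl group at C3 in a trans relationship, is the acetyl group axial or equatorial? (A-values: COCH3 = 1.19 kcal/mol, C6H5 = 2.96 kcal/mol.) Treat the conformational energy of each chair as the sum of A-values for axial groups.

C1 and C3 have the same parity, so for the trans isomer the two substituents are one axial and one equatorial in each chair.
Chair I (acetyl axial, phenyl equatorial): E = 1.19 kcal/mol.
Chair II (acetyl equatorial, phenyl axial): E = 2.96 kcal/mol.
Chair II is the less stable (higher-energy) conformer, and in that chair the acetyl group is equatorial.

equatorial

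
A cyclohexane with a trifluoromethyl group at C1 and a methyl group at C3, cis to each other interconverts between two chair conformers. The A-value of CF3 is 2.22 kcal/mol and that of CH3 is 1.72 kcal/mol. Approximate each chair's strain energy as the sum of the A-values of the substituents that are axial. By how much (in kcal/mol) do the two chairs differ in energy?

3.94 kcal/mol

C1 and C3 have the same parity, so for the cis isomer the two substituents are e,e in one chair and a,a in the other.
Chair I (trifluoromethyl axial, methyl axial): E = 3.94 kcal/mol.
Chair II (trifluoromethyl equatorial, methyl equatorial): E = 0.00 kcal/mol.
ΔE = 3.94 − 0.00 = 3.94 kcal/mol; chair II is more stable.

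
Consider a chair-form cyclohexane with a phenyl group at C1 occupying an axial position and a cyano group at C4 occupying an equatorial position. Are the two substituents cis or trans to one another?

C1 and C4 have opposite parity, so their axial bonds point in opposite directions.
With opposite-parity carbons, two substituents on the same face are one axial and one equatorial; opposite faces give both axial or both equatorial.
Here the groups are axial/equatorial → same face → cis.

cis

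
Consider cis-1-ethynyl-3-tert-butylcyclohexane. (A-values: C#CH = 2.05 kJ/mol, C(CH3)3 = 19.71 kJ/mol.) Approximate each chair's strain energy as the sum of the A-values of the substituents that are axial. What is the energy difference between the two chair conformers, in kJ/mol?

21.76 kJ/mol

C1 and C3 have the same parity, so for the cis isomer the two substituents are e,e in one chair and a,a in the other.
Chair I (ethynyl axial, tert-butyl axial): E = 21.76 kJ/mol.
Chair II (ethynyl equatorial, tert-butyl equatorial): E = 0.00 kJ/mol.
ΔE = 21.76 − 0.00 = 21.76 kJ/mol; chair II is more stable.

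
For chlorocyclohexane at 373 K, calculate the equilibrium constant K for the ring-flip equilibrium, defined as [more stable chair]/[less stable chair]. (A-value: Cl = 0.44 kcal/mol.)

One chair has the chloro group axial (E = 0.44 kcal/mol) and the other has it equatorial (E = 0).
ΔG = 0.44 kcal/mol between the two chairs.
K = exp(ΔG/RT) with R = 1.987×10⁻³ kcal mol⁻¹ K⁻¹ and T = 373 K gives K ≈ 1.81.

K ≈ 1.81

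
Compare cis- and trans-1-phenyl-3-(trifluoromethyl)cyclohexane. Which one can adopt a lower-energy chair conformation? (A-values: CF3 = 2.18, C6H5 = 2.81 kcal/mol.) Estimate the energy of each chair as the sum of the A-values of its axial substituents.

cis

At 1,3 positions (parity same): cis → (e,e or a,a); trans → (a,e or e,a).
Best chair for cis: E = 0.00 kcal/mol; best chair for trans: E = 2.18 kcal/mol.
The cis isomer is lower by 2.18 kcal/mol.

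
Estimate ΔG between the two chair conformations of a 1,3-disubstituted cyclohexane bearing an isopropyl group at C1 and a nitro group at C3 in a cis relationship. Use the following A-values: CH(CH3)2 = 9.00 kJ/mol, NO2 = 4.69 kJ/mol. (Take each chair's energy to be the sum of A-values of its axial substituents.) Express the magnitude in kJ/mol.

C1 and C3 have the same parity, so for the cis isomer the two substituents are e,e in one chair and a,a in the other.
Chair I (isopropyl axial, nitro axial): E = 13.69 kJ/mol.
Chair II (isopropyl equatorial, nitro equatorial): E = 0.00 kJ/mol.
ΔE = 13.69 − 0.00 = 13.69 kJ/mol; chair II is more stable.

13.69 kJ/mol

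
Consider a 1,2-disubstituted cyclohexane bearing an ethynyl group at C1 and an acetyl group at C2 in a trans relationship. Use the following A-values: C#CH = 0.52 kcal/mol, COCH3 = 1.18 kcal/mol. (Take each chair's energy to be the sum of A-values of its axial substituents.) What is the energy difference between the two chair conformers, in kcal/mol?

C1 and C2 have opposite parity, so for the trans isomer the two substituents are e,e in one chair and a,a in the other.
Chair I (ethynyl axial, acetyl axial): E = 1.70 kcal/mol.
Chair II (ethynyl equatorial, acetyl equatorial): E = 0.00 kcal/mol.
ΔE = 1.70 − 0.00 = 1.70 kcal/mol; chair II is more stable.

1.70 kcal/mol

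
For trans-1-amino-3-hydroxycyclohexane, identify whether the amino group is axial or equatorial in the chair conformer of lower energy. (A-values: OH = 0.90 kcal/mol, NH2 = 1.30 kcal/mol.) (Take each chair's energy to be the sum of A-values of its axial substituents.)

C1 and C3 have the same parity, so for the trans isomer the two substituents are one axial and one equatorial in each chair.
Chair I (hydroxyl axial, amino equatorial): E = 0.90 kcal/mol.
Chair II (hydroxyl equatorial, amino axial): E = 1.30 kcal/mol.
Chair I is the more stable (lower-energy) conformer, and in that chair the amino group is equatorial.

equatorial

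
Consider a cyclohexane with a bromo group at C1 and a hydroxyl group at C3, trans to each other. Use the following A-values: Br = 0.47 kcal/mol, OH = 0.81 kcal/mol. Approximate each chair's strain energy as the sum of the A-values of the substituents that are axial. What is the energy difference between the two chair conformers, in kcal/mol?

0.34 kcal/mol

C1 and C3 have the same parity, so for the trans isomer the two substituents are one axial and one equatorial in each chair.
Chair I (bromo axial, hydroxyl equatorial): E = 0.47 kcal/mol.
Chair II (bromo equatorial, hydroxyl axial): E = 0.81 kcal/mol.
ΔE = 0.81 − 0.47 = 0.34 kcal/mol; chair I is more stable.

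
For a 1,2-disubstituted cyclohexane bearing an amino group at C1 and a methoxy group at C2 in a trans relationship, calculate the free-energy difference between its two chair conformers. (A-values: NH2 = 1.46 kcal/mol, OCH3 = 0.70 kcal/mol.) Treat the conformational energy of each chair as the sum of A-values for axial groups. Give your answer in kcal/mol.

C1 and C2 have opposite parity, so for the trans isomer the two substituents are e,e in one chair and a,a in the other.
Chair I (amino axial, methoxy axial): E = 2.16 kcal/mol.
Chair II (amino equatorial, methoxy equatorial): E = 0.00 kcal/mol.
ΔE = 2.16 − 0.00 = 2.16 kcal/mol; chair II is more stable.

2.16 kcal/mol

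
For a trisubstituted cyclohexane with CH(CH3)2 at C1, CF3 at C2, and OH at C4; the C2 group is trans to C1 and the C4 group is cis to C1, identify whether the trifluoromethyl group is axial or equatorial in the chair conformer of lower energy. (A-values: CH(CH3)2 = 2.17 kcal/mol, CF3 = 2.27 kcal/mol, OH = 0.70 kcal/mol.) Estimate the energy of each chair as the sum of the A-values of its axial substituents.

equatorial

Chair I (isopropyl axial, trifluoromethyl axial, hydroxyl equatorial): E = 4.44 kcal/mol.
Chair II (isopropyl equatorial, trifluoromethyl equatorial, hydroxyl axial): E = 0.70 kcal/mol.
Chair II is the more stable (lower-energy) conformer, and in that chair the trifluoromethyl group is equatorial.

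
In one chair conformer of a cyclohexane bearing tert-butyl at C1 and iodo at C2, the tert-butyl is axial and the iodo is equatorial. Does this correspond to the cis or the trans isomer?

cis

C1 and C2 have opposite parity, so their axial bonds point in opposite directions.
With opposite-parity carbons, two substituents on the same face are one axial and one equatorial; opposite faces give both axial or both equatorial.
Here the groups are axial/equatorial → same face → cis.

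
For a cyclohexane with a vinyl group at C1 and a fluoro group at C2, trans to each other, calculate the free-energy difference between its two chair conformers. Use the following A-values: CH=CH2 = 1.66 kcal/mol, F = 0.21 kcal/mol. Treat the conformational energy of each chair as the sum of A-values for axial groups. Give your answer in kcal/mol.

1.87 kcal/mol

C1 and C2 have opposite parity, so for the trans isomer the two substituents are e,e in one chair and a,a in the other.
Chair I (vinyl axial, fluoro axial): E = 1.87 kcal/mol.
Chair II (vinyl equatorial, fluoro equatorial): E = 0.00 kcal/mol.
ΔE = 1.87 − 0.00 = 1.87 kcal/mol; chair II is more stable.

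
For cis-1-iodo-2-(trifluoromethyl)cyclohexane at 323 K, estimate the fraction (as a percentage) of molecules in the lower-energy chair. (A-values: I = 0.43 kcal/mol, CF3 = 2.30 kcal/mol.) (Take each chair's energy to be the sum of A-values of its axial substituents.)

C1 and C2 have opposite parity, so for the cis isomer the two substituents are one axial and one equatorial in each chair.
Chair I (iodo axial, trifluoromethyl equatorial): E = 0.43 kcal/mol; chair II (iodo equatorial, trifluoromethyl axial): E = 2.30 kcal/mol.
ΔG = 1.87 kcal/mol between the two chairs.
K = exp(ΔG/RT) with R = 1.987×10⁻³ kcal mol⁻¹ K⁻¹ and T = 323 K gives K ≈ 18.4.
Fraction in the lower-energy chair = K/(K+1) = 94.9%.

94.9%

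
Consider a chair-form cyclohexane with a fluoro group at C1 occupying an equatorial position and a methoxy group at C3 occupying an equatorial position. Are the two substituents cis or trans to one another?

C1 and C3 have the same parity, so their axial bonds point in the same direction.
With same-parity carbons, two substituents on the same face are both axial or both equatorial; opposite faces give one of each.
Here the groups are equatorial/equatorial → same face → cis.

cis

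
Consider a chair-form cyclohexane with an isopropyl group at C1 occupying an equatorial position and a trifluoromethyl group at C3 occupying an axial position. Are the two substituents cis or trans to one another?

trans

C1 and C3 have the same parity, so their axial bonds point in the same direction.
With same-parity carbons, two substituents on the same face are both axial or both equatorial; opposite faces give one of each.
Here the groups are equatorial/axial → opposite face → trans.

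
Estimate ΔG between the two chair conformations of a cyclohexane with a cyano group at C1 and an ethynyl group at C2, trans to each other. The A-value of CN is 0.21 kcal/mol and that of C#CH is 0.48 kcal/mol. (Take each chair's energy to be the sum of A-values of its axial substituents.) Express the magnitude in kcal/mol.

C1 and C2 have opposite parity, so for the trans isomer the two substituents are e,e in one chair and a,a in the other.
Chair I (cyano axial, ethynyl axial): E = 0.69 kcal/mol.
Chair II (cyano equatorial, ethynyl equatorial): E = 0.00 kcal/mol.
ΔE = 0.69 − 0.00 = 0.69 kcal/mol; chair II is more stable.

0.69 kcal/mol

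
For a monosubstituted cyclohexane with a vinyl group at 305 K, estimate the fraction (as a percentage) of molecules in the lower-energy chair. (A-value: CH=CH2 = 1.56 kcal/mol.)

92.9%

One chair has the vinyl group axial (E = 1.56 kcal/mol) and the other has it equatorial (E = 0).
ΔG = 1.56 kcal/mol between the two chairs.
K = exp(ΔG/RT) with R = 1.987×10⁻³ kcal mol⁻¹ K⁻¹ and T = 305 K gives K ≈ 13.1.
Fraction in the lower-energy chair = K/(K+1) = 92.9%.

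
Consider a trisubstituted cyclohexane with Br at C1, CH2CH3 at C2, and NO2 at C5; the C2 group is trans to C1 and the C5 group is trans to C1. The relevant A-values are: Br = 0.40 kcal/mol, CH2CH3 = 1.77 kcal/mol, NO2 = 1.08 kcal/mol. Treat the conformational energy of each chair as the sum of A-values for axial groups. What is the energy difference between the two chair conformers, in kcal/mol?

Chair I (bromo axial, ethyl axial, nitro equatorial): E = 2.17 kcal/mol.
Chair II (bromo equatorial, ethyl equatorial, nitro axial): E = 1.08 kcal/mol.
ΔE = 2.17 − 1.08 = 1.09 kcal/mol; chair II is more stable.

1.09 kcal/mol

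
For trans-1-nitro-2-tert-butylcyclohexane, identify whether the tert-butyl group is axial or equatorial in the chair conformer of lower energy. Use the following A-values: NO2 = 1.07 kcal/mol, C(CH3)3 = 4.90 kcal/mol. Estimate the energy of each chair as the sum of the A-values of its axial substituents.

C1 and C2 have opposite parity, so for the trans isomer the two substituents are e,e in one chair and a,a in the other.
Chair I (nitro axial, tert-butyl axial): E = 5.97 kcal/mol.
Chair II (nitro equatorial, tert-butyl equatorial): E = 0.00 kcal/mol.
Chair II is the more stable (lower-energy) conformer, and in that chair the tert-butyl group is equatorial.

equatorial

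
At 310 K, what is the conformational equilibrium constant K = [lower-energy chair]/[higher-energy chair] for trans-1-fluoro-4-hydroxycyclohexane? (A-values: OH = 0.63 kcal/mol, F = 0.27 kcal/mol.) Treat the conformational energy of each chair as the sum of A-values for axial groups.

C1 and C4 have opposite parity, so for the trans isomer the two substituents are e,e in one chair and a,a in the other.
Chair I (hydroxyl axial, fluoro axial): E = 0.90 kcal/mol; chair II (hydroxyl equatorial, fluoro equatorial): E = 0.00 kcal/mol.
ΔG = 0.90 kcal/mol between the two chairs.
K = exp(ΔG/RT) with R = 1.987×10⁻³ kcal mol⁻¹ K⁻¹ and T = 310 K gives K ≈ 4.31.

K ≈ 4.31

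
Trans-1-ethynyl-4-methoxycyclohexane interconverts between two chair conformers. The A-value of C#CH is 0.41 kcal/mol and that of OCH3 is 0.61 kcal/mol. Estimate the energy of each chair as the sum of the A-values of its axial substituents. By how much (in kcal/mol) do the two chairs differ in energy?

C1 and C4 have opposite parity, so for the trans isomer the two substituents are e,e in one chair and a,a in the other.
Chair I (ethynyl axial, methoxy axial): E = 1.02 kcal/mol.
Chair II (ethynyl equatorial, methoxy equatorial): E = 0.00 kcal/mol.
ΔE = 1.02 − 0.00 = 1.02 kcal/mol; chair II is more stable.

1.02 kcal/mol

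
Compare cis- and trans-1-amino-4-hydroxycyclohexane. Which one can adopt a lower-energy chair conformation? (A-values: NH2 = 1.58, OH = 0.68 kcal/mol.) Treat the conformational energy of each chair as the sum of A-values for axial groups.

trans

At 1,4 positions (parity opposite): cis → (a,e or e,a); trans → (e,e or a,a).
Best chair for cis: E = 0.68 kcal/mol; best chair for trans: E = 0.00 kcal/mol.
The trans isomer is lower by 0.68 kcal/mol.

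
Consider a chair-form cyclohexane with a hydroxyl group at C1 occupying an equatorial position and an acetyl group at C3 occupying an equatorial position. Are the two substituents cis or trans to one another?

cis

C1 and C3 have the same parity, so their axial bonds point in the same direction.
With same-parity carbons, two substituents on the same face are both axial or both equatorial; opposite faces give one of each.
Here the groups are equatorial/equatorial → same face → cis.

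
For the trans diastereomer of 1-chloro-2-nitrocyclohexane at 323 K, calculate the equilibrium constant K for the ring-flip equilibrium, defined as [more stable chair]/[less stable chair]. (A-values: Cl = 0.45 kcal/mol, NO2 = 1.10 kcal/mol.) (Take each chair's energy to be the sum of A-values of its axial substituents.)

K ≈ 11.2

C1 and C2 have opposite parity, so for the trans isomer the two substituents are e,e in one chair and a,a in the other.
Chair I (chloro axial, nitro axial): E = 1.55 kcal/mol; chair II (chloro equatorial, nitro equatorial): E = 0.00 kcal/mol.
ΔG = 1.55 kcal/mol between the two chairs.
K = exp(ΔG/RT) with R = 1.987×10⁻³ kcal mol⁻¹ K⁻¹ and T = 323 K gives K ≈ 11.2.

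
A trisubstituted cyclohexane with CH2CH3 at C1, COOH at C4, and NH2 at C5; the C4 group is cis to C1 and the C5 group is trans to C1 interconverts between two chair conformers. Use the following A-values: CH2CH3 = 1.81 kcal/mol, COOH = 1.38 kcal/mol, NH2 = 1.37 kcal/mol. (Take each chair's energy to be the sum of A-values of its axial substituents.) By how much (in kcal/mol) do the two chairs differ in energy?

Chair I (ethyl axial, carboxyl equatorial, amino equatorial): E = 1.81 kcal/mol.
Chair II (ethyl equatorial, carboxyl axial, amino axial): E = 2.75 kcal/mol.
ΔE = 2.75 − 1.81 = 0.94 kcal/mol; chair I is more stable.

0.94 kcal/mol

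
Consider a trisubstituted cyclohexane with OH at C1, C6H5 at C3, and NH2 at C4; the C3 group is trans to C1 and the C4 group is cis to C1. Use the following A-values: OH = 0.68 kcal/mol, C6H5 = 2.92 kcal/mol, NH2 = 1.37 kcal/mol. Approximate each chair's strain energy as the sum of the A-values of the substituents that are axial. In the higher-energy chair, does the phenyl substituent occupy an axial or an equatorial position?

Chair I (hydroxyl axial, phenyl equatorial, amino equatorial): E = 0.68 kcal/mol.
Chair II (hydroxyl equatorial, phenyl axial, amino axial): E = 4.29 kcal/mol.
Chair II is the less stable (higher-energy) conformer, and in that chair the phenyl group is axial.

axial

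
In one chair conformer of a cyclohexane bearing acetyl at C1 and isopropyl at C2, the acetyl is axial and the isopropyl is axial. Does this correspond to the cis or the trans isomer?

C1 and C2 have opposite parity, so their axial bonds point in opposite directions.
With opposite-parity carbons, two substituents on the same face are one axial and one equatorial; opposite faces give both axial or both equatorial.
Here the groups are axial/axial → opposite face → trans.

trans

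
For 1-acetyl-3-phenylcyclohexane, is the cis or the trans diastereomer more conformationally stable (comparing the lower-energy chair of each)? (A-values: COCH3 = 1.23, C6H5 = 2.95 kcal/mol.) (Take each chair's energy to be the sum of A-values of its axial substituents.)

At 1,3 positions (parity same): cis → (e,e or a,a); trans → (a,e or e,a).
Best chair for cis: E = 0.00 kcal/mol; best chair for trans: E = 1.23 kcal/mol.
The cis isomer is lower by 1.23 kcal/mol.

cis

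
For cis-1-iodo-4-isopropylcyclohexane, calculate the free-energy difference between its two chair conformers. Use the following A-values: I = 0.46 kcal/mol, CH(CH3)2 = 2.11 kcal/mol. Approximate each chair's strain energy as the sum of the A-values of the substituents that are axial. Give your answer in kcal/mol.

C1 and C4 have opposite parity, so for the cis isomer the two substituents are one axial and one equatorial in each chair.
Chair I (iodo axial, isopropyl equatorial): E = 0.46 kcal/mol.
Chair II (iodo equatorial, isopropyl axial): E = 2.11 kcal/mol.
ΔE = 2.11 − 0.46 = 1.65 kcal/mol; chair I is more stable.

1.65 kcal/mol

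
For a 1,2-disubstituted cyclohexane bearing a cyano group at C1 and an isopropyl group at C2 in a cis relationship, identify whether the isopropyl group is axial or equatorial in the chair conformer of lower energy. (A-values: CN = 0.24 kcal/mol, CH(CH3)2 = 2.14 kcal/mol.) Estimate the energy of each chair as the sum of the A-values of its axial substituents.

equatorial

C1 and C2 have opposite parity, so for the cis isomer the two substituents are one axial and one equatorial in each chair.
Chair I (cyano axial, isopropyl equatorial): E = 0.24 kcal/mol.
Chair II (cyano equatorial, isopropyl axial): E = 2.14 kcal/mol.
Chair I is the more stable (lower-energy) conformer, and in that chair the isopropyl group is equatorial.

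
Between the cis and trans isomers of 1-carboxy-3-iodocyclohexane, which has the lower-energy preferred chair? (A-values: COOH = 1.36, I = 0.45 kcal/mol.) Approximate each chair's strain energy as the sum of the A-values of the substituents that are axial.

cis

At 1,3 positions (parity same): cis → (e,e or a,a); trans → (a,e or e,a).
Best chair for cis: E = 0.00 kcal/mol; best chair for trans: E = 0.45 kcal/mol.
The cis isomer is lower by 0.45 kcal/mol.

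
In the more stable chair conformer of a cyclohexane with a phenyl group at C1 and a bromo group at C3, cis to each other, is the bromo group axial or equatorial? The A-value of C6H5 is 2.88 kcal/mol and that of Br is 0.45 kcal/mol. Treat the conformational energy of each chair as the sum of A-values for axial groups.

equatorial

C1 and C3 have the same parity, so for the cis isomer the two substituents are e,e in one chair and a,a in the other.
Chair I (phenyl axial, bromo axial): E = 3.33 kcal/mol.
Chair II (phenyl equatorial, bromo equatorial): E = 0.00 kcal/mol.
Chair II is the more stable (lower-energy) conformer, and in that chair the bromo group is equatorial.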